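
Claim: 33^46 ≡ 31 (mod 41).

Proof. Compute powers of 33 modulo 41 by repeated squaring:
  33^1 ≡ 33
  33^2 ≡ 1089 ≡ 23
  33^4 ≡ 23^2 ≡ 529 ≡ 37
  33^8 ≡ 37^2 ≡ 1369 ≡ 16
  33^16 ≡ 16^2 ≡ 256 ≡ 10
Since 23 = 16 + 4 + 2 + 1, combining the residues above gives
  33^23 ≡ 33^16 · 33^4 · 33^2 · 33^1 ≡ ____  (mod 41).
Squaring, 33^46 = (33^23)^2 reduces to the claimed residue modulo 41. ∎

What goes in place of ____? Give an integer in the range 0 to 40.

21

Multiply the listed residues: 10 · 37 · 23 · 33 = 370 → 8510 → 280830.
Reducing modulo 41: 280830 = 6849·41 + 21, so 33^23 ≡ 21.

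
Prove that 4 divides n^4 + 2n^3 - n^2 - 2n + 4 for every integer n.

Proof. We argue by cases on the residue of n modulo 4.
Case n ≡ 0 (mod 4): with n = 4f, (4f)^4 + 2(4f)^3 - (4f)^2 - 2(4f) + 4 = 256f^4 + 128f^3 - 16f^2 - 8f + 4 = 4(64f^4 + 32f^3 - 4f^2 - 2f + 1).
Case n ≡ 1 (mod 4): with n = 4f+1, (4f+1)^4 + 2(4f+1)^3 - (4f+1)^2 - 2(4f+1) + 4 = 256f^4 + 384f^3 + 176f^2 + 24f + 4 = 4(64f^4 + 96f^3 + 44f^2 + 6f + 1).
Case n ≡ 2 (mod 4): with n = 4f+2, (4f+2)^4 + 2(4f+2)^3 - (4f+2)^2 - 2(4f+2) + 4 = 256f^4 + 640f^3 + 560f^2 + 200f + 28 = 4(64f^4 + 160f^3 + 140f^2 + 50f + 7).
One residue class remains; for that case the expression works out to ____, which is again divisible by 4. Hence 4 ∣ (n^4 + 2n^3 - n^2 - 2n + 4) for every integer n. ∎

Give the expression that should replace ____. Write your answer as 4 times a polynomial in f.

4(64f^4 + 224f^3 + 284f^2 + 154f + 31)

Only n ≡ 3 (mod 4) is unaccounted for. Put n = 4f+3:
(4f+3)^4 + 2(4f+3)^3 - (4f+3)^2 - 2(4f+3) + 4 expands to 256f^4 + 896f^3 + 1136f^2 + 616f + 124,
and factoring out 4 leaves 4(64f^4 + 224f^3 + 284f^2 + 154f + 31).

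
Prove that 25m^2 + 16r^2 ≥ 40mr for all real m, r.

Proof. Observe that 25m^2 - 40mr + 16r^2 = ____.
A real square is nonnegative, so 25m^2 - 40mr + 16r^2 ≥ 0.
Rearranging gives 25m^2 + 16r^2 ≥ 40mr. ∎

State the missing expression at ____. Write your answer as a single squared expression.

(5m - 4r)^2

25m^2 - 40mr + 16r^2 is a perfect-square trinomial: the outer terms are (5m)^2 and (4r)^2, and the cross term is -2·5m·4r.
So 25m^2 - 40mr + 16r^2 = (5m - 4r)^2 ≥ 0.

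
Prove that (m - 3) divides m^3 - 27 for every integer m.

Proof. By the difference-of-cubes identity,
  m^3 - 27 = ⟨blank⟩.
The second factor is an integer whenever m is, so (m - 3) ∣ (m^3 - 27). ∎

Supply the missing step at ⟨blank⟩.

a^3 - b^3 = (a - b)(a^2 + ab + b^2). With a = m, b = 3:
m^3 - 27 = (m - 3)(m^2 + 3m + 9).

(m - 3)(m^2 + 3m + 9)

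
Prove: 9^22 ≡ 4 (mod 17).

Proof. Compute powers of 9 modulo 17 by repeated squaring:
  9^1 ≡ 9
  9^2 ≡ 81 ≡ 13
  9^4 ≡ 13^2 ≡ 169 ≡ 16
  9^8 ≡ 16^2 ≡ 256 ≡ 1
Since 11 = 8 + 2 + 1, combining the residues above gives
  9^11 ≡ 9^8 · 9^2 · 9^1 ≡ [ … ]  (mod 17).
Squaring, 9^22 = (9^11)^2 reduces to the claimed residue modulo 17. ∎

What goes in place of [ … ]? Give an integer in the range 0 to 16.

15

9^8 · 9^2 · 9^1 ≡ 1 · 13 · 9 = 117.
117 mod 17 = 15, so 9^11 ≡ 15 (mod 17).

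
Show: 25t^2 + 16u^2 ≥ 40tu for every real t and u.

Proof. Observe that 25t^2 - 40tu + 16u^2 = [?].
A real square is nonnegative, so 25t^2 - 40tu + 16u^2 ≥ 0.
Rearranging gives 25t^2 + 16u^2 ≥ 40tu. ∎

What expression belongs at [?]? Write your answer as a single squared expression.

25t^2 - 40tu + 16u^2 is a perfect-square trinomial: the outer terms are (5t)^2 and (4u)^2, and the cross term is -2·5t·4u.
So 25t^2 - 40tu + 16u^2 = (5t - 4u)^2 ≥ 0.

(5t - 4u)^2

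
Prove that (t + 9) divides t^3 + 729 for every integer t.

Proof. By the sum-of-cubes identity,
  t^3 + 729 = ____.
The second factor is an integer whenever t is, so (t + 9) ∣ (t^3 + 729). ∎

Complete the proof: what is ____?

a^3 + b^3 = (a + b)(a^2 - ab + b^2). With a = t, b = 9:
t^3 + 729 = (t + 9)(t^2 - 9t + 81).

(t + 9)(t^2 - 9t + 81)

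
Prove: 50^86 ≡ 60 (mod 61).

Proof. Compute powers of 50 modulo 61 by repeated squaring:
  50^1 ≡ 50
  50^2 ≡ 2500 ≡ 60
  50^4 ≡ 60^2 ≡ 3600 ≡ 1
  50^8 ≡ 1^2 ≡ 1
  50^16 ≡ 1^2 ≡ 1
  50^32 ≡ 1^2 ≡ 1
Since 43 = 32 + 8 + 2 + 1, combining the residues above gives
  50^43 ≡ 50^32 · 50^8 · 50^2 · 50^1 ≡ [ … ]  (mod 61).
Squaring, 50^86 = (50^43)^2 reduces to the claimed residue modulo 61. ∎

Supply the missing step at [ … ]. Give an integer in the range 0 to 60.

11

50^32 · 50^8 · 50^2 · 50^1 ≡ 1 · 1 · 60 · 50 = 3000.
3000 mod 61 = 11, so 50^43 ≡ 11 (mod 61).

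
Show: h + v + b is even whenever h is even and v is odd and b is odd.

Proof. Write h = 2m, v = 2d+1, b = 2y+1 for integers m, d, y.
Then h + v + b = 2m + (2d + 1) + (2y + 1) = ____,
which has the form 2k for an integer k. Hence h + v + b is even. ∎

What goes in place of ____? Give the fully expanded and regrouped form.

2(d + m + y + 1)

Expanding: 2m + (2d + 1) + (2y + 1) = 2d + 2m + 2y + 2.
Every term is even; pulling out the factor of 2 gives 2(d + m + y + 1).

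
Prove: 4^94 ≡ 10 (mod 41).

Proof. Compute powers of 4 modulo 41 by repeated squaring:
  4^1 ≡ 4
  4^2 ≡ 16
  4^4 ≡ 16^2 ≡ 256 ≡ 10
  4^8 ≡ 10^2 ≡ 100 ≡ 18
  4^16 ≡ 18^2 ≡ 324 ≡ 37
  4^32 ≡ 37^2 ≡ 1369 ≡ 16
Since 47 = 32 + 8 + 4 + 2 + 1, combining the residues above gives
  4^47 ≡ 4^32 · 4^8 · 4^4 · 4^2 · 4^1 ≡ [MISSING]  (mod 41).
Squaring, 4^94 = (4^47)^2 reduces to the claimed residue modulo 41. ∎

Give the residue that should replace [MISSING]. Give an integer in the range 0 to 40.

Multiply the listed residues: 16 · 18 · 10 · 16 · 4 = 288 → 2880 → 46080 → 184320.
Reducing modulo 41: 184320 = 4495·41 + 25, so 4^47 ≡ 25.

25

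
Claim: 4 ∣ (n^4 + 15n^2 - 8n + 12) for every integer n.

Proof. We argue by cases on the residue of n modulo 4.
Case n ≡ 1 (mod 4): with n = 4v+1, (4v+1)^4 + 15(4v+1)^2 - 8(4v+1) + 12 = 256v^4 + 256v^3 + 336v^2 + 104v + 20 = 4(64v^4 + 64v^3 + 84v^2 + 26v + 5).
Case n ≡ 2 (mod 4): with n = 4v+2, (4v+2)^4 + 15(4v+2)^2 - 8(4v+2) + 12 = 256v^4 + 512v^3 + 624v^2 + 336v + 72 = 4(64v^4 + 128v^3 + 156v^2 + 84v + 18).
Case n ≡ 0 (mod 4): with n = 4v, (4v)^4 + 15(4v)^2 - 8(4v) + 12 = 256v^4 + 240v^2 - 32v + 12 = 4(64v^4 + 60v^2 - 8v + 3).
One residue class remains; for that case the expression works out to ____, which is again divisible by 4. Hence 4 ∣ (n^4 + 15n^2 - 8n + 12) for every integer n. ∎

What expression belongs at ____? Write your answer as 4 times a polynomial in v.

Only n ≡ 3 (mod 4) is unaccounted for. Put n = 4v+3:
(4v+3)^4 + 15(4v+3)^2 - 8(4v+3) + 12 expands to 256v^4 + 768v^3 + 1104v^2 + 760v + 204,
and factoring out 4 leaves 4(64v^4 + 192v^3 + 276v^2 + 190v + 51).

4(64v^4 + 192v^3 + 276v^2 + 190v + 51)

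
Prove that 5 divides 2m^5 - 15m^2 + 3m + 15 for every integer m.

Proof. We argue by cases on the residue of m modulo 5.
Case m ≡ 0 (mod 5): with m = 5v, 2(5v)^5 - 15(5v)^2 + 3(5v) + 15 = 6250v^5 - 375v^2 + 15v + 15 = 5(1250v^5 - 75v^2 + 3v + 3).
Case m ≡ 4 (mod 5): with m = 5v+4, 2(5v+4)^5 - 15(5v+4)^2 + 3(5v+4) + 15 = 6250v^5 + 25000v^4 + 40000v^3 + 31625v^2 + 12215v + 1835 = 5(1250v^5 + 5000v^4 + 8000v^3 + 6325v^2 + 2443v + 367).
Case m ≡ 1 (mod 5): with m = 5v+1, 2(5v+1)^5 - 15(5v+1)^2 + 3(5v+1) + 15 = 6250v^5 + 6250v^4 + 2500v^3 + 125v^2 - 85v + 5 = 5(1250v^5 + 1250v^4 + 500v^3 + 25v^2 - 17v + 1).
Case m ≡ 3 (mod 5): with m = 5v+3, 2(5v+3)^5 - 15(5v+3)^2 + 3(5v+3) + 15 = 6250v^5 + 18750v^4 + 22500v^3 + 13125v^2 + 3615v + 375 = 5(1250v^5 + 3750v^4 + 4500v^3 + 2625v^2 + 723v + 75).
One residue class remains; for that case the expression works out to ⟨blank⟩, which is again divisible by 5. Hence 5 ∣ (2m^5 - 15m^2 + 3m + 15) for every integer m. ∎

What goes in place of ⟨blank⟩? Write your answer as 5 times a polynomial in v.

Only m ≡ 2 (mod 5) is unaccounted for. Put m = 5v+2:
2(5v+2)^5 - 15(5v+2)^2 + 3(5v+2) + 15 expands to 6250v^5 + 12500v^4 + 10000v^3 + 3625v^2 + 515v + 25,
and factoring out 5 leaves 5(1250v^5 + 2500v^4 + 2000v^3 + 725v^2 + 103v + 5).

5(1250v^5 + 2500v^4 + 2000v^3 + 725v^2 + 103v + 5)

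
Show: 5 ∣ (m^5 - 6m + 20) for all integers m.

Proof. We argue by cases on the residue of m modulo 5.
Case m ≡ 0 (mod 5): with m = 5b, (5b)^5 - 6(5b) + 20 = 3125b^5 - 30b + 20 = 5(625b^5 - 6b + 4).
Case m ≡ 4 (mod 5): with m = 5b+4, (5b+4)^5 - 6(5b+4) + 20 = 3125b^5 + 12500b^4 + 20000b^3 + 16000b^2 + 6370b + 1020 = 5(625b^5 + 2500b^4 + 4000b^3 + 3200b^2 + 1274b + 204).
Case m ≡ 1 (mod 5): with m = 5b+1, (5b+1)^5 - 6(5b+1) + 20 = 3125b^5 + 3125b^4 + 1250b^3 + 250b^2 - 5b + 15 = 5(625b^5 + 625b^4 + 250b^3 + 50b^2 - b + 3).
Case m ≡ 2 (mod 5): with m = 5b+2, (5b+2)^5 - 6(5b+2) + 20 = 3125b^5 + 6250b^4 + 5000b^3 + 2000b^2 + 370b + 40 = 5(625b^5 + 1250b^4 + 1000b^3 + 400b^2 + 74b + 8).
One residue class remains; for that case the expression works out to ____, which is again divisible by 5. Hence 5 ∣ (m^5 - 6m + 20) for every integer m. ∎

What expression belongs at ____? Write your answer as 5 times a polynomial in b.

Only m ≡ 3 (mod 5) is unaccounted for. Put m = 5b+3:
(5b+3)^5 - 6(5b+3) + 20 expands to 3125b^5 + 9375b^4 + 11250b^3 + 6750b^2 + 1995b + 245,
and factoring out 5 leaves 5(625b^5 + 1875b^4 + 2250b^3 + 1350b^2 + 399b + 49).

5(625b^5 + 1875b^4 + 2250b^3 + 1350b^2 + 399b + 49)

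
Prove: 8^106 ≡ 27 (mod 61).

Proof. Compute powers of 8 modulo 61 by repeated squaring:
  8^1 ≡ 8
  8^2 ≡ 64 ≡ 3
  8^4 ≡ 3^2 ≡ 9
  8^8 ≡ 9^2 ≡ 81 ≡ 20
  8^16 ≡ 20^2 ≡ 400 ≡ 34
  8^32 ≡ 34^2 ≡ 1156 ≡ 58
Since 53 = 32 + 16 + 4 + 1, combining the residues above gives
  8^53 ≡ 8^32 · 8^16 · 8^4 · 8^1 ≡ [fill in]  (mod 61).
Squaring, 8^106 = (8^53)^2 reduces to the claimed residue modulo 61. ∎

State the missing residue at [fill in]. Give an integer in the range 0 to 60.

37

8^32 · 8^16 · 8^4 · 8^1 ≡ 58 · 34 · 9 · 8 = 141984.
141984 mod 61 = 37, so 8^53 ≡ 37 (mod 61).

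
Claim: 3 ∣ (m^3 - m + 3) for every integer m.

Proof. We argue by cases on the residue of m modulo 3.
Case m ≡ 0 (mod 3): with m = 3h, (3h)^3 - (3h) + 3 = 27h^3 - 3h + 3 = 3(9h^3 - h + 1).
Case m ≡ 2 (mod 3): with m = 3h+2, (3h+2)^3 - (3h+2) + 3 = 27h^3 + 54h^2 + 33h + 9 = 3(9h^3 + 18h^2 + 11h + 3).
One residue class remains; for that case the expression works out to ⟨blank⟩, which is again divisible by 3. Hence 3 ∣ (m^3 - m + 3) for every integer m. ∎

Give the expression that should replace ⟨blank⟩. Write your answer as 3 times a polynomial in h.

Only m ≡ 1 (mod 3) is unaccounted for. Put m = 3h+1:
(3h+1)^3 - (3h+1) + 3 expands to 27h^3 + 27h^2 + 6h + 3,
and factoring out 3 leaves 3(9h^3 + 9h^2 + 2h + 1).

3(9h^3 + 9h^2 + 2h + 1)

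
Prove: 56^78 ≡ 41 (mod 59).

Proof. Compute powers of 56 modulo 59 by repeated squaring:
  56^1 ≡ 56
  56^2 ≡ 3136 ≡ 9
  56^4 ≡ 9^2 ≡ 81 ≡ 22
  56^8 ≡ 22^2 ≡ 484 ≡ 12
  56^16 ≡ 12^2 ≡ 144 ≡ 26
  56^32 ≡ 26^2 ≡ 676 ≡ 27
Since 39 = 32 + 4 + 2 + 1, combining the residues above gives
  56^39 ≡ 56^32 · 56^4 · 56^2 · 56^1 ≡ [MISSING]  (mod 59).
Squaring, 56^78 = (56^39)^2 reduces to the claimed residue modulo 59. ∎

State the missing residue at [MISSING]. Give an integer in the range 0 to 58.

10

Multiply the listed residues: 27 · 22 · 9 · 56 = 594 → 5346 → 299376.
Reducing modulo 59: 299376 = 5074·59 + 10, so 56^39 ≡ 10.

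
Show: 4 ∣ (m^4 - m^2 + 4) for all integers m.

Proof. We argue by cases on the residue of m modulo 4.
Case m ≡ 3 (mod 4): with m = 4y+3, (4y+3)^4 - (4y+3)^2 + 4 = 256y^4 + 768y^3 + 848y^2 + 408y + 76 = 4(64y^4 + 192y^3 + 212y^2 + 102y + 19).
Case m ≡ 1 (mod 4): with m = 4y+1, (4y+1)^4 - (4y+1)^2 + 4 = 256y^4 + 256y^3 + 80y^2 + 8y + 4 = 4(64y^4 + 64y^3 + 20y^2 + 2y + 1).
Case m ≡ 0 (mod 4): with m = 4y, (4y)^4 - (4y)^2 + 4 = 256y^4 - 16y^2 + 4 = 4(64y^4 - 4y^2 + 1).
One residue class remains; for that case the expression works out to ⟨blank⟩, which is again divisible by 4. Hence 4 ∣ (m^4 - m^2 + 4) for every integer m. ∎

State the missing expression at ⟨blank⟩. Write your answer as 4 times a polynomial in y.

Only m ≡ 2 (mod 4) is unaccounted for. Put m = 4y+2:
(4y+2)^4 - (4y+2)^2 + 4 expands to 256y^4 + 512y^3 + 368y^2 + 112y + 16,
and factoring out 4 leaves 4(64y^4 + 128y^3 + 92y^2 + 28y + 4).

4(64y^4 + 128y^3 + 92y^2 + 28y + 4)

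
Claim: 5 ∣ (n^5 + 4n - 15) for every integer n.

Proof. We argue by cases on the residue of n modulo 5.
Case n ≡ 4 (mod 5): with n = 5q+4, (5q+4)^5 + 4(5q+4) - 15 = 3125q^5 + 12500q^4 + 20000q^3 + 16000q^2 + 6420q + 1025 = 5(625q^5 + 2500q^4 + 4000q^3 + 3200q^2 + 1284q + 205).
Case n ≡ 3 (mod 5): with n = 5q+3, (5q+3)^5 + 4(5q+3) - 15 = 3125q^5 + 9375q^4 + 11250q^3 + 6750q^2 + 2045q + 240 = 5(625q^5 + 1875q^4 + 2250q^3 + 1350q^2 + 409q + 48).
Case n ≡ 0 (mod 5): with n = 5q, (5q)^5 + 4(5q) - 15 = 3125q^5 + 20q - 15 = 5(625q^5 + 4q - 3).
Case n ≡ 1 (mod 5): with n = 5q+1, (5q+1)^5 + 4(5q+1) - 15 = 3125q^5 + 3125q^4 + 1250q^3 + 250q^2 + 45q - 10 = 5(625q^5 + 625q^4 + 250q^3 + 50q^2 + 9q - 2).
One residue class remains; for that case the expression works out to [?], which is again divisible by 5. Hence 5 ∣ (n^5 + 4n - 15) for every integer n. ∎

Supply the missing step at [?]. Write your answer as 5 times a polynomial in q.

5(625q^5 + 1250q^4 + 1000q^3 + 400q^2 + 84q + 5)

The residues treated are {4, 3, 0, 1}, so the missing case is n ≡ 2 (mod 5); write n = 5q+2.
Then (5q+2)^5 + 4(5q+2) - 15 = 3125q^5 + 6250q^4 + 5000q^3 + 2000q^2 + 420q + 25 = 5(625q^5 + 1250q^4 + 1000q^3 + 400q^2 + 84q + 5).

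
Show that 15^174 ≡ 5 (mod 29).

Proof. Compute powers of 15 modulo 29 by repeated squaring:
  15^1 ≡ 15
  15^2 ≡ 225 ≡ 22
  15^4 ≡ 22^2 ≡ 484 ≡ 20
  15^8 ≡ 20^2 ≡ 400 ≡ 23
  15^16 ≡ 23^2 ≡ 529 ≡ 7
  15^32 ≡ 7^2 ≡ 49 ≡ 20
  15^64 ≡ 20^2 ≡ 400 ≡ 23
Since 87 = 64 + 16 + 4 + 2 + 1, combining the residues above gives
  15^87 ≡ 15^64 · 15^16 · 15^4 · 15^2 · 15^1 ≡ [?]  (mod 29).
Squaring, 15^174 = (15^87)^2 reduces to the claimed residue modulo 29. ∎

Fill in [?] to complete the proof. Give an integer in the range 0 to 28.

11

15^64 · 15^16 · 15^4 · 15^2 · 15^1 ≡ 23 · 7 · 20 · 22 · 15 = 1062600.
1062600 mod 29 = 11, so 15^87 ≡ 11 (mod 29).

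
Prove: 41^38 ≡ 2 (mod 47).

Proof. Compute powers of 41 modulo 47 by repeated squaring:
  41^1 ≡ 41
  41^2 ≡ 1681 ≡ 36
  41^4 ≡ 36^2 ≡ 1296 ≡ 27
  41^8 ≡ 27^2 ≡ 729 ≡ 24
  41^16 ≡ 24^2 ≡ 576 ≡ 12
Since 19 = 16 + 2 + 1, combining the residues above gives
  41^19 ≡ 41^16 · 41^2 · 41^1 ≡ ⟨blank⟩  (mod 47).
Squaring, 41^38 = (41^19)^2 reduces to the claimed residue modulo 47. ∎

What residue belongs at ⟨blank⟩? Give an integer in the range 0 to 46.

40

41^16 · 41^2 · 41^1 ≡ 12 · 36 · 41 = 17712.
17712 mod 47 = 40, so 41^19 ≡ 40 (mod 47).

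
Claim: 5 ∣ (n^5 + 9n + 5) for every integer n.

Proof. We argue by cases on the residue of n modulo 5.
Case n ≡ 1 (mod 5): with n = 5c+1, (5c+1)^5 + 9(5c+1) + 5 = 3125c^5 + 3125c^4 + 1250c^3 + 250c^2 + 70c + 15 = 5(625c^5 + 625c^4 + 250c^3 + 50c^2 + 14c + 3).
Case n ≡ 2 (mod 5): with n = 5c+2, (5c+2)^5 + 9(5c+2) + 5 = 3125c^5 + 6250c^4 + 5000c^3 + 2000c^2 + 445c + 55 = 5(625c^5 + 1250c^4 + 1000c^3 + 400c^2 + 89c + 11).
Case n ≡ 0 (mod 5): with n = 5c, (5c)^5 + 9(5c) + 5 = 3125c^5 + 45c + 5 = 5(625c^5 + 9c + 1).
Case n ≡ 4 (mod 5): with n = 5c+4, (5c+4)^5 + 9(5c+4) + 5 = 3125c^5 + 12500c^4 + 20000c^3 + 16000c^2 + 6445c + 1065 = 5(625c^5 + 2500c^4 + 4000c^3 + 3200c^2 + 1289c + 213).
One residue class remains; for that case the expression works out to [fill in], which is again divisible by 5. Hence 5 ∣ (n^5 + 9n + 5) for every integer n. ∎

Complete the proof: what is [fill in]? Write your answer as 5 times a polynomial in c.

5(625c^5 + 1875c^4 + 2250c^3 + 1350c^2 + 414c + 55)

Only n ≡ 3 (mod 5) is unaccounted for. Put n = 5c+3:
(5c+3)^5 + 9(5c+3) + 5 expands to 3125c^5 + 9375c^4 + 11250c^3 + 6750c^2 + 2070c + 275,
and factoring out 5 leaves 5(625c^5 + 1875c^4 + 2250c^3 + 1350c^2 + 414c + 55).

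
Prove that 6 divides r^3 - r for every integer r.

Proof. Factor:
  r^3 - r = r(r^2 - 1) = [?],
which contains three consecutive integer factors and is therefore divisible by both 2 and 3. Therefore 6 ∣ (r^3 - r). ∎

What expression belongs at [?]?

(r - 1)r(r + 1)

r(r^2 - 1) = r(r - 1)(r + 1) = (r - 1)r(r + 1).
These three factors are consecutive integers, so their product is divisible by 6.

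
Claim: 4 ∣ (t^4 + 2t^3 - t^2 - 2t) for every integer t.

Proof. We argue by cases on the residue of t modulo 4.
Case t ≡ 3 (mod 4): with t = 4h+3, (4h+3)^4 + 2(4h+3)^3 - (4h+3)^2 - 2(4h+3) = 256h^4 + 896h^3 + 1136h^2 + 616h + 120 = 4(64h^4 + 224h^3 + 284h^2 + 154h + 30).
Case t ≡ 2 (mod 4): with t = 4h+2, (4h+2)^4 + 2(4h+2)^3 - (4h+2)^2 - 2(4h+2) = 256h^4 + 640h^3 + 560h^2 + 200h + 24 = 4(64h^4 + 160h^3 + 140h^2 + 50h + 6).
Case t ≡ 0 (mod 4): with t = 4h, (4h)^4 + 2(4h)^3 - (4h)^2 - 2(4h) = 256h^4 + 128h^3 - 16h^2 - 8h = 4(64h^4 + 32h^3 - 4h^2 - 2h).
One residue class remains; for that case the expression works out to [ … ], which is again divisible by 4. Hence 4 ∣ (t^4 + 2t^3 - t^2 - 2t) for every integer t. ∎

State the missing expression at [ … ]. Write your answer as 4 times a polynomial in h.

4(64h^4 + 96h^3 + 44h^2 + 6h)

Only t ≡ 1 (mod 4) is unaccounted for. Put t = 4h+1:
(4h+1)^4 + 2(4h+1)^3 - (4h+1)^2 - 2(4h+1) expands to 256h^4 + 384h^3 + 176h^2 + 24h,
and factoring out 4 leaves 4(64h^4 + 96h^3 + 44h^2 + 6h).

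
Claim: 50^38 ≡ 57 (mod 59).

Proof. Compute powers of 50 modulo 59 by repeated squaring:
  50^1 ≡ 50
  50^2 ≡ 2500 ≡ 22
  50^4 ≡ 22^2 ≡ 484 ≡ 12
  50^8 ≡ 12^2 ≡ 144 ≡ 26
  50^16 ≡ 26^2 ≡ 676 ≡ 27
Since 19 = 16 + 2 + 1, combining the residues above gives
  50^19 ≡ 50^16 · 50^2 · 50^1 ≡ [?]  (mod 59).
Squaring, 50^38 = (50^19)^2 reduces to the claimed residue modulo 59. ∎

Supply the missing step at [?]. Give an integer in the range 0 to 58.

23

Multiply the listed residues: 27 · 22 · 50 = 594 → 29700.
Reducing modulo 59: 29700 = 503·59 + 23, so 50^19 ≡ 23.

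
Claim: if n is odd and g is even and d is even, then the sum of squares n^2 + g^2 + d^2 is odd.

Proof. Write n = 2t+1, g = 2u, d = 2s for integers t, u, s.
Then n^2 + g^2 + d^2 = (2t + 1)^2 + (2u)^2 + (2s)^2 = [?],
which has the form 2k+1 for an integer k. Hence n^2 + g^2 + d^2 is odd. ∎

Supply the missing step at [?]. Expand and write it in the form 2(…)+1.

2(2s^2 + 2t^2 + 2t + 2u^2) + 1

(2t + 1)^2 + (2u)^2 + (2s)^2 = 4s^2 + 4t^2 + 4t + 4u^2 + 1
= 2(2s^2 + 2t^2 + 2t + 2u^2) + 1.
Since 2s^2 + 2t^2 + 2t + 2u^2 is an integer, the sum of squares is of the form 2k+1 for an integer k.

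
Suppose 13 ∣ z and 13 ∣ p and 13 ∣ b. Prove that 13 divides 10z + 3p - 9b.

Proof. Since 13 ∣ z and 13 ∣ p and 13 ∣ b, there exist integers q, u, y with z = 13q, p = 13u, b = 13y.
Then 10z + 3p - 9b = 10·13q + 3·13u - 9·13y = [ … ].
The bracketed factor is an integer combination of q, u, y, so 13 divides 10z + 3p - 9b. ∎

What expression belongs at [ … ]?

13(10q + 3u - 9y)

Pull the common 13 out of every term: 10·13q + 3·13u - 9·13y = 13(10q + 3u - 9y).
10q + 3u - 9y is an integer, which exhibits the divisibility.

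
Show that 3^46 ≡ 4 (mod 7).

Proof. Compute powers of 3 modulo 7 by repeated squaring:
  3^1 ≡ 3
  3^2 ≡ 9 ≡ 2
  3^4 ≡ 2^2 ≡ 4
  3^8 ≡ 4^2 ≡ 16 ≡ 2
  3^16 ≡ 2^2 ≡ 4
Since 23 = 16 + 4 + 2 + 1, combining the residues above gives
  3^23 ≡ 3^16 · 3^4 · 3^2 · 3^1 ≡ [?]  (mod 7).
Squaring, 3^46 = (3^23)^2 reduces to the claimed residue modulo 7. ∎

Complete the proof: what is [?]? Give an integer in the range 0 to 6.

5

3^16 · 3^4 · 3^2 · 3^1 ≡ 4 · 4 · 2 · 3 = 96.
96 mod 7 = 5, so 3^23 ≡ 5 (mod 7).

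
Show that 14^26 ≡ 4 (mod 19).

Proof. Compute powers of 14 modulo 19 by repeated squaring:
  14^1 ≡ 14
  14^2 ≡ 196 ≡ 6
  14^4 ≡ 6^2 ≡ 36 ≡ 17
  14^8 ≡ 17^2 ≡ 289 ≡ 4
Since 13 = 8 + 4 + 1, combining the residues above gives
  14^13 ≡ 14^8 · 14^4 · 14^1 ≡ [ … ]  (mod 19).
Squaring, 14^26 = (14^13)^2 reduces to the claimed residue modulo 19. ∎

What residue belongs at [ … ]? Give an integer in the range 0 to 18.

Multiply the listed residues: 4 · 17 · 14 = 68 → 952.
Reducing modulo 19: 952 = 50·19 + 2, so 14^13 ≡ 2.

2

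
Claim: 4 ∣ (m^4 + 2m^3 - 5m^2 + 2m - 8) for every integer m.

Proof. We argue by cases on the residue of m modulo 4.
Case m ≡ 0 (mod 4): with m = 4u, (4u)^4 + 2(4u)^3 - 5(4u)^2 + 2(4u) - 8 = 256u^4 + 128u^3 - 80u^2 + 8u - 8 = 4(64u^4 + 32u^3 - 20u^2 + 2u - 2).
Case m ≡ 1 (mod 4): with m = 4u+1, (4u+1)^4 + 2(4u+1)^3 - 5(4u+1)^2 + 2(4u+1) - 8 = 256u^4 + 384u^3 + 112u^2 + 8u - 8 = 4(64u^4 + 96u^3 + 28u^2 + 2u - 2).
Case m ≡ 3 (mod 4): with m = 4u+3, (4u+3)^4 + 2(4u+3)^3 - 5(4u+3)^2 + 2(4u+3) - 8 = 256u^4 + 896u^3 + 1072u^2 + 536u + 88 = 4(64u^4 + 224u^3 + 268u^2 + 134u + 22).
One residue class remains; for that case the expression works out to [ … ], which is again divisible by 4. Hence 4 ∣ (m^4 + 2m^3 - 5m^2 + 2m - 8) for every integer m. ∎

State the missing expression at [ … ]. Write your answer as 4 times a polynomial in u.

The residues treated are {0, 1, 3}, so the missing case is m ≡ 2 (mod 4); write m = 4u+2.
Then (4u+2)^4 + 2(4u+2)^3 - 5(4u+2)^2 + 2(4u+2) - 8 = 256u^4 + 640u^3 + 496u^2 + 152u + 8 = 4(64u^4 + 160u^3 + 124u^2 + 38u + 2).

4(64u^4 + 160u^3 + 124u^2 + 38u + 2)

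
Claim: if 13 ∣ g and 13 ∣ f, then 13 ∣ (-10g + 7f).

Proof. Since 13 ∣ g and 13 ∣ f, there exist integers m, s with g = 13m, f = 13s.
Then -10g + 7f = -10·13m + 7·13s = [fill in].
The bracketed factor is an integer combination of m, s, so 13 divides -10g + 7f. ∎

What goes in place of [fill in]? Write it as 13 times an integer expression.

Each term has a factor of 13: -10·13m + 7·13s = 13·(-10m + 7s).
Since -10m + 7s is an integer, 13 ∣ (-10g + 7f).

13(-10m + 7s)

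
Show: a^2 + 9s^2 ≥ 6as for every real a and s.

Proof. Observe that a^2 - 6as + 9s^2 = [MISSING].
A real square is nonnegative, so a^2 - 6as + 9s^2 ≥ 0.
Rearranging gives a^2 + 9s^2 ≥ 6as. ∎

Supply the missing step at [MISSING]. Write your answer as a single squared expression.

(a - 3s)^2

The leading and trailing coefficients are 1^2 and 3^2, and 6 = 2·1·3, so the trinomial is (a - 3s)^2.
Hence a^2 - 6as + 9s^2 ≥ 0.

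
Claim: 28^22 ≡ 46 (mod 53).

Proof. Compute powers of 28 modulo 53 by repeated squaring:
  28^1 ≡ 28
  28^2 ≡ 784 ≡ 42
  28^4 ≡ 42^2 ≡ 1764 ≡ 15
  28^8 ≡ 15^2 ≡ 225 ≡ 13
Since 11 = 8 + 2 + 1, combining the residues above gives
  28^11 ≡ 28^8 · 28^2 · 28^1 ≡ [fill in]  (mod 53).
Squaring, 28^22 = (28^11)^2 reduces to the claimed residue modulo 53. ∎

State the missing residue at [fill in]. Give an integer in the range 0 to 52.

24

28^8 · 28^2 · 28^1 ≡ 13 · 42 · 28 = 15288.
15288 mod 53 = 24, so 28^11 ≡ 24 (mod 53).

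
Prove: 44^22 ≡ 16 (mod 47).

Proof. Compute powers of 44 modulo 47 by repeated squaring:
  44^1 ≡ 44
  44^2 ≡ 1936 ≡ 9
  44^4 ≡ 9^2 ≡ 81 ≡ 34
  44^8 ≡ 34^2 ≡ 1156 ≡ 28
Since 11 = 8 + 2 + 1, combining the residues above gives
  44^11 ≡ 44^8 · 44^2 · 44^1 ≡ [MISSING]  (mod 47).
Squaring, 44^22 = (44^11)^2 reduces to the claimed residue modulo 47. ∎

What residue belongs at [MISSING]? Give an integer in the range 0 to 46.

43

Multiply the listed residues: 28 · 9 · 44 = 252 → 11088.
Reducing modulo 47: 11088 = 235·47 + 43, so 44^11 ≡ 43.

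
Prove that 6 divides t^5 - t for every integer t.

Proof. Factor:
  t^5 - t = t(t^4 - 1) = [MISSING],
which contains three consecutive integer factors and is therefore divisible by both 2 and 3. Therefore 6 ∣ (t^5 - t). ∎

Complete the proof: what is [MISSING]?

t^4 - 1 = (t^2 - 1)(t^2 + 1), and t^2 - 1 = (t-1)(t+1).
So t(t^4 - 1) = (t - 1)t(t + 1)(t^2 + 1).

(t - 1)t(t + 1)(t^2 + 1)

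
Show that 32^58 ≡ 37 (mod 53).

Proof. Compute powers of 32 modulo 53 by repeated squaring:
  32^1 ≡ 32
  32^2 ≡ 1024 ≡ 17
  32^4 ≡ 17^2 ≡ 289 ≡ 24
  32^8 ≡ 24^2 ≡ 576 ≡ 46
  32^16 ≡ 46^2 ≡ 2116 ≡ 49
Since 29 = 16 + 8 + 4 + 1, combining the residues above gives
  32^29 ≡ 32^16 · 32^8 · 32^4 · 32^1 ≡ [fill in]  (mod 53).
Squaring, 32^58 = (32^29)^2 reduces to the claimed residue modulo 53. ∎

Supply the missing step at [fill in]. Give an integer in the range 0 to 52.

Multiply the listed residues: 49 · 46 · 24 · 32 = 2254 → 54096 → 1731072.
Reducing modulo 53: 1731072 = 32661·53 + 39, so 32^29 ≡ 39.

39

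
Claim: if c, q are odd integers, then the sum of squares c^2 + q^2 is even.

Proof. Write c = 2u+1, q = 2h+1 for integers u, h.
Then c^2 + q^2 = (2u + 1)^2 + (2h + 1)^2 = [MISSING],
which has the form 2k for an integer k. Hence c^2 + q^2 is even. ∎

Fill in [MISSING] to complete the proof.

Expanding: (2u + 1)^2 + (2h + 1)^2 = 4h^2 + 4h + 4u^2 + 4u + 2.
Every term is even; pulling out the factor of 2 gives 2(2h^2 + 2h + 2u^2 + 2u + 1).

2(2h^2 + 2h + 2u^2 + 2u + 1)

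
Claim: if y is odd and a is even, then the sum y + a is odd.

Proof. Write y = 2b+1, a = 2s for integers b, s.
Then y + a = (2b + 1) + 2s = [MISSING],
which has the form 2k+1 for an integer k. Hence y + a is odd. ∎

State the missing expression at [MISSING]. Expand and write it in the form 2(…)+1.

2(b + s) + 1

Expanding: (2b + 1) + 2s = 2b + 2s + 1.
Every term except the constant is even, so this is 2(b + s) + 1,
and b + s ∈ ℤ gives the required form.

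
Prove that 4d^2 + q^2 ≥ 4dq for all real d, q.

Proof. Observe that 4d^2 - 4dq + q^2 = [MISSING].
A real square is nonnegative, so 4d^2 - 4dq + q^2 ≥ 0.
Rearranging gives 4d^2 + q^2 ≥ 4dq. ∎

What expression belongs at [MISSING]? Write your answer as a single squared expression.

(2d - q)^2

4d^2 - 4dq + q^2 is a perfect-square trinomial: the outer terms are (2d)^2 and (q)^2, and the cross term is -2·2d·q.
So 4d^2 - 4dq + q^2 = (2d - q)^2 ≥ 0.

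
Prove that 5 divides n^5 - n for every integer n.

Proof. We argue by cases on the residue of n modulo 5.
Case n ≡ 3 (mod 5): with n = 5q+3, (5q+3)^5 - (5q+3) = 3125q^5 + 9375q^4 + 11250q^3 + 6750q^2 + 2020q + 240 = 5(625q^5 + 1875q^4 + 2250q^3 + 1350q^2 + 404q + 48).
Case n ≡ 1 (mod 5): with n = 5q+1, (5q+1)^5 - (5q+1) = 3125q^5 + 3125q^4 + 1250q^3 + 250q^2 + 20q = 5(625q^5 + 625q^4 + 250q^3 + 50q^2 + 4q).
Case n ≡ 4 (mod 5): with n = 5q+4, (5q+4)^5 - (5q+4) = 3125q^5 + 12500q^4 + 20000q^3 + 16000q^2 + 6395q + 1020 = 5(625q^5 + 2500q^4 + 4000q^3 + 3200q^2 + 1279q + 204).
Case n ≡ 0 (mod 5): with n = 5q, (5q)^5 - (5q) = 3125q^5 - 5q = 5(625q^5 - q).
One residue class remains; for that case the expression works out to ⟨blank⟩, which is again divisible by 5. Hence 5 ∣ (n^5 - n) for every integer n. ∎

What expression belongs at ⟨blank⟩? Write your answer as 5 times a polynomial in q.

5(625q^5 + 1250q^4 + 1000q^3 + 400q^2 + 79q + 6)

The residues treated are {3, 1, 4, 0}, so the missing case is n ≡ 2 (mod 5); write n = 5q+2.
Then (5q+2)^5 - (5q+2) = 3125q^5 + 6250q^4 + 5000q^3 + 2000q^2 + 395q + 30 = 5(625q^5 + 1250q^4 + 1000q^3 + 400q^2 + 79q + 6).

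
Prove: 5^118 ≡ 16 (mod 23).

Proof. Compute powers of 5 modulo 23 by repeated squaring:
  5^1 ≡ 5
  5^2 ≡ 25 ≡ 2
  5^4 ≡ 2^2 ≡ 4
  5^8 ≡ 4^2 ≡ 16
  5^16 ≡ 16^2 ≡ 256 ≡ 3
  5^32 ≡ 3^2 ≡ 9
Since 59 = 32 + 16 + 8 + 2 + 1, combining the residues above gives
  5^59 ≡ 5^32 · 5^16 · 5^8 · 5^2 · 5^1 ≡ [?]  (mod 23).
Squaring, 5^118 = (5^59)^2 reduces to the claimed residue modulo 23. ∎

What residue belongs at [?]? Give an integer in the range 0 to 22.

5^32 · 5^16 · 5^8 · 5^2 · 5^1 ≡ 9 · 3 · 16 · 2 · 5 = 4320.
4320 mod 23 = 19, so 5^59 ≡ 19 (mod 23).

19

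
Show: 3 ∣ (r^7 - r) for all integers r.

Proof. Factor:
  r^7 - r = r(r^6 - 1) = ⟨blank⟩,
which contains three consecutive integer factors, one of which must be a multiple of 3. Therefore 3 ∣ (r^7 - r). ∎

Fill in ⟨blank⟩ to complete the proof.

(r - 1)r(r + 1)(r^4 + r^2 + 1)

r^6 - 1 = (r^2 - 1)(r^4 + r^2 + 1), and r^2 - 1 = (r-1)(r+1).
So r(r^6 - 1) = (r - 1)r(r + 1)(r^4 + r^2 + 1).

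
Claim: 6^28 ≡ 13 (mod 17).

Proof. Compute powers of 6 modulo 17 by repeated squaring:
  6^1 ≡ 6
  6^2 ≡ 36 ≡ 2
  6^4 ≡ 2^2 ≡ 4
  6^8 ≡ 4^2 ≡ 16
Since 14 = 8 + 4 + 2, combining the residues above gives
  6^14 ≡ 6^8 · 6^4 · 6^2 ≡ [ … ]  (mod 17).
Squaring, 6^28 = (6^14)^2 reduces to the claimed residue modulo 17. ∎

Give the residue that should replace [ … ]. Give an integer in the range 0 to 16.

9

Multiply the listed residues: 16 · 4 · 2 = 64 → 128.
Reducing modulo 17: 128 = 7·17 + 9, so 6^14 ≡ 9.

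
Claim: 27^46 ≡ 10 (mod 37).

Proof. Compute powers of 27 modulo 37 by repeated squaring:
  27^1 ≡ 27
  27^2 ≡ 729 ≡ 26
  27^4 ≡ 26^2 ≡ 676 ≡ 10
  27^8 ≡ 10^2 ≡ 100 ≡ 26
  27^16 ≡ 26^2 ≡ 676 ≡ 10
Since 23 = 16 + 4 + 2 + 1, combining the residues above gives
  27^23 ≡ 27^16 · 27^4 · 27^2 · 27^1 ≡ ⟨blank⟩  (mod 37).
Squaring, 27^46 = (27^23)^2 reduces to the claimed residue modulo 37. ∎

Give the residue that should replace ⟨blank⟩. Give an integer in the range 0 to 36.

11

27^16 · 27^4 · 27^2 · 27^1 ≡ 10 · 10 · 26 · 27 = 70200.
70200 mod 37 = 11, so 27^23 ≡ 11 (mod 37).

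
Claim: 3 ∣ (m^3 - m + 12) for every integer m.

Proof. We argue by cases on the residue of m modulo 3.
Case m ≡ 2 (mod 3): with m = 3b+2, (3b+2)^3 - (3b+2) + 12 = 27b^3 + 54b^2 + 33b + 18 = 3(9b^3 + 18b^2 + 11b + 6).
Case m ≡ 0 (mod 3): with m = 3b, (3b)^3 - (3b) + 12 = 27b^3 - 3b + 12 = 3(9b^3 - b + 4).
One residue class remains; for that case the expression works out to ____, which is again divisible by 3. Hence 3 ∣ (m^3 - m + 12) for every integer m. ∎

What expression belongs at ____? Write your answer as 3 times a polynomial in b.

3(9b^3 + 9b^2 + 2b + 4)

The residues treated are {2, 0}, so the missing case is m ≡ 1 (mod 3); write m = 3b+1.
Then (3b+1)^3 - (3b+1) + 12 = 27b^3 + 27b^2 + 6b + 12 = 3(9b^3 + 9b^2 + 2b + 4).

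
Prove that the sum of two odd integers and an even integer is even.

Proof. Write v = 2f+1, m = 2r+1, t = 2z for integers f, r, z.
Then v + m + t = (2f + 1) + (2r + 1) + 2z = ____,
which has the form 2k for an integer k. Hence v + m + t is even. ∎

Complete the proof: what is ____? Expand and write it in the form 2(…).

2(f + r + z + 1)

Expanding: (2f + 1) + (2r + 1) + 2z = 2f + 2r + 2z + 2.
Every term is even; pulling out the factor of 2 gives 2(f + r + z + 1).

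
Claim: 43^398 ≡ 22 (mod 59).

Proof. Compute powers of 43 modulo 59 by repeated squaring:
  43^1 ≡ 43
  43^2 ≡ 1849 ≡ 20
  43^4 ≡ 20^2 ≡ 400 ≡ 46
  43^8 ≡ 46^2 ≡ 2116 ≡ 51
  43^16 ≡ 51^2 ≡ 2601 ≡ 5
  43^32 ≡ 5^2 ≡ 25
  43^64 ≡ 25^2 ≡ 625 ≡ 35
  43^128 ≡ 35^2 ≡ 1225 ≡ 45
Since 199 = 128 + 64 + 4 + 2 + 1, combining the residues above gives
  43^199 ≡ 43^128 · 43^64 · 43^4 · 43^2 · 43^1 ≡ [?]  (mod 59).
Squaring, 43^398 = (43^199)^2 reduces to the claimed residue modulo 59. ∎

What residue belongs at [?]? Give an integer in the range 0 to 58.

50

43^128 · 43^64 · 43^4 · 43^2 · 43^1 ≡ 45 · 35 · 46 · 20 · 43 = 62307000.
62307000 mod 59 = 50, so 43^199 ≡ 50 (mod 59).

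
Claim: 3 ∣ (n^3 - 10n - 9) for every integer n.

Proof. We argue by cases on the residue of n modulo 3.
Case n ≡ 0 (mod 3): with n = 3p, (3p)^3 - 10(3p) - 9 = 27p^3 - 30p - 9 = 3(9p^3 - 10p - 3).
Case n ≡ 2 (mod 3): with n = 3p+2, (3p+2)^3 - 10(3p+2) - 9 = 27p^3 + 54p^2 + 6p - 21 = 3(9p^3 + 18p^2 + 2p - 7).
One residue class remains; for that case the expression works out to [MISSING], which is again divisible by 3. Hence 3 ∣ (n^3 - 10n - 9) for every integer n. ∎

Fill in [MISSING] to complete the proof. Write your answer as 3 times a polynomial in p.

3(9p^3 + 9p^2 - 7p - 6)

Only n ≡ 1 (mod 3) is unaccounted for. Put n = 3p+1:
(3p+1)^3 - 10(3p+1) - 9 expands to 27p^3 + 27p^2 - 21p - 18,
and factoring out 3 leaves 3(9p^3 + 9p^2 - 7p - 6).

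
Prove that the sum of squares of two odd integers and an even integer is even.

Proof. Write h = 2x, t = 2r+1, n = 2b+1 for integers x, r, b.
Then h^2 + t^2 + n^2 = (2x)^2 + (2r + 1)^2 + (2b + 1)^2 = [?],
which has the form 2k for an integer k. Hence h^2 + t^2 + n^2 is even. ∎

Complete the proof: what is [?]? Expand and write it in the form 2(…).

2(2b^2 + 2b + 2r^2 + 2r + 2x^2 + 1)

(2x)^2 + (2r + 1)^2 + (2b + 1)^2 = 4b^2 + 4b + 4r^2 + 4r + 4x^2 + 2
= 2(2b^2 + 2b + 2r^2 + 2r + 2x^2 + 1).
Since 2b^2 + 2b + 2r^2 + 2r + 2x^2 + 1 is an integer, the sum of squares is of the form 2k for an integer k.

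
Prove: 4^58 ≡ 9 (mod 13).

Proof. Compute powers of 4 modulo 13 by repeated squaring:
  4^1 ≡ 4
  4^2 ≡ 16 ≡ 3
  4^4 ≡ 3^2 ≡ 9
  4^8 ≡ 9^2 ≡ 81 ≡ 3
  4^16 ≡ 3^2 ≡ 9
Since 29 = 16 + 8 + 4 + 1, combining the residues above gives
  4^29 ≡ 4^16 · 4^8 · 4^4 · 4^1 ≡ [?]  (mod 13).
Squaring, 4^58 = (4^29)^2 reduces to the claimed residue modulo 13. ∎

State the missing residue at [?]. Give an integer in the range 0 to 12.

4^16 · 4^8 · 4^4 · 4^1 ≡ 9 · 3 · 9 · 4 = 972.
972 mod 13 = 10, so 4^29 ≡ 10 (mod 13).

10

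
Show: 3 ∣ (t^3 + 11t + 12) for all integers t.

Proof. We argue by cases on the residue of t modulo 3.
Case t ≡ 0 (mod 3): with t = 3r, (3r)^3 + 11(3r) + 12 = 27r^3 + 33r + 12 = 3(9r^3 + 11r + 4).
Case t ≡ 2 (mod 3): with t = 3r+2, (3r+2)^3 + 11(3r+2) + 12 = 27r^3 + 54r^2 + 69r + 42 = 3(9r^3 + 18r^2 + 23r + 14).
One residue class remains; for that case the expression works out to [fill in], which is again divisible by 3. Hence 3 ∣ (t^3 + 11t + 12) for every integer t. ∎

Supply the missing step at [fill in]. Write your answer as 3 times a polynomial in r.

3(9r^3 + 9r^2 + 14r + 8)

The residues treated are {0, 2}, so the missing case is t ≡ 1 (mod 3); write t = 3r+1.
Then (3r+1)^3 + 11(3r+1) + 12 = 27r^3 + 27r^2 + 42r + 24 = 3(9r^3 + 9r^2 + 14r + 8).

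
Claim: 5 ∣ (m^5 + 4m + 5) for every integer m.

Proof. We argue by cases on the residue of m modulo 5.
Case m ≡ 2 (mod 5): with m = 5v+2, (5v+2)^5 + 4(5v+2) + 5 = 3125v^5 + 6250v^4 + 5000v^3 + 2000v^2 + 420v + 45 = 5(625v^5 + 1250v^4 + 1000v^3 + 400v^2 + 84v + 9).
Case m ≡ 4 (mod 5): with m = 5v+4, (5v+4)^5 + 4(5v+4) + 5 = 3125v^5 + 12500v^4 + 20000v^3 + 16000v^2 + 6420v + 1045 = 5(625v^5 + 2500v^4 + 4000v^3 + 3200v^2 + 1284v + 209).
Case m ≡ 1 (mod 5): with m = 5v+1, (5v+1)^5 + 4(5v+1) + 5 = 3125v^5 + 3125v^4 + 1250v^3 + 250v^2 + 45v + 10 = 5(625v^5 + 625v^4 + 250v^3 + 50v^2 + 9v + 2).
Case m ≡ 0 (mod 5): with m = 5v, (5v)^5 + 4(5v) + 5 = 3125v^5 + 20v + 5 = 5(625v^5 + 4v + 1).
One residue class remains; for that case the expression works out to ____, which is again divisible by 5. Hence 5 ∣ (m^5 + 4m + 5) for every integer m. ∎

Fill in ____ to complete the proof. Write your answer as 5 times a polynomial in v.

The residues treated are {2, 4, 1, 0}, so the missing case is m ≡ 3 (mod 5); write m = 5v+3.
Then (5v+3)^5 + 4(5v+3) + 5 = 3125v^5 + 9375v^4 + 11250v^3 + 6750v^2 + 2045v + 260 = 5(625v^5 + 1875v^4 + 2250v^3 + 1350v^2 + 409v + 52).

5(625v^5 + 1875v^4 + 2250v^3 + 1350v^2 + 409v + 52)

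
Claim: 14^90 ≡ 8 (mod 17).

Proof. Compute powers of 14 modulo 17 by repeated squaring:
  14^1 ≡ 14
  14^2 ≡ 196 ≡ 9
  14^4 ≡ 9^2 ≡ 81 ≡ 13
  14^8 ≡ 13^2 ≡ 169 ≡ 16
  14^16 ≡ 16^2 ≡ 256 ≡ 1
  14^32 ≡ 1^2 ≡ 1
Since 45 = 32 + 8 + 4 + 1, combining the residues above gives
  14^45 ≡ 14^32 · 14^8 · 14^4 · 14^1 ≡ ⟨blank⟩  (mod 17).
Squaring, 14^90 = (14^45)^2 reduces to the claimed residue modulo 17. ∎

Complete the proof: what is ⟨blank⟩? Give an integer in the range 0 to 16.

5

Multiply the listed residues: 1 · 16 · 13 · 14 = 16 → 208 → 2912.
Reducing modulo 17: 2912 = 171·17 + 5, so 14^45 ≡ 5.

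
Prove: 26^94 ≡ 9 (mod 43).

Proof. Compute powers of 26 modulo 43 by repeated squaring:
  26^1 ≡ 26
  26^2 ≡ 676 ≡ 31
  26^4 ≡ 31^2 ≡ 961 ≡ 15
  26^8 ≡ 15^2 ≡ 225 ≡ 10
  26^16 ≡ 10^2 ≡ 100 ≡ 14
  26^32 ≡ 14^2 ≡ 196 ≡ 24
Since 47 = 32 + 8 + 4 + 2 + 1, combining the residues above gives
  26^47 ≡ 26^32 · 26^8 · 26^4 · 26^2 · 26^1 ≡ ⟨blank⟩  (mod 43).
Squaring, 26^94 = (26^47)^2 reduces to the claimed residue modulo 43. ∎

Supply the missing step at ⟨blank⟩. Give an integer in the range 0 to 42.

3

26^32 · 26^8 · 26^4 · 26^2 · 26^1 ≡ 24 · 10 · 15 · 31 · 26 = 2901600.
2901600 mod 43 = 3, so 26^47 ≡ 3 (mod 43).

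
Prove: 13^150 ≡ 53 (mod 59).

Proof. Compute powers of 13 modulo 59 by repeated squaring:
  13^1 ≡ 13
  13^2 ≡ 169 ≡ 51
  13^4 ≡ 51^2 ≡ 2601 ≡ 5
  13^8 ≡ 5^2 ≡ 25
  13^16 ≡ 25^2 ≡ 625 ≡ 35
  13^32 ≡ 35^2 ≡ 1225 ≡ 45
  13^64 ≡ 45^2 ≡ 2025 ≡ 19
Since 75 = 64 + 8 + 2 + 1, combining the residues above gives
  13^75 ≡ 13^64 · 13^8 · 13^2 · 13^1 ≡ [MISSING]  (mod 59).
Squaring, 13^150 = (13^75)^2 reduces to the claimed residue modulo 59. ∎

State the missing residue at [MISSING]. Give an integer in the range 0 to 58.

13^64 · 13^8 · 13^2 · 13^1 ≡ 19 · 25 · 51 · 13 = 314925.
314925 mod 59 = 42, so 13^75 ≡ 42 (mod 59).

42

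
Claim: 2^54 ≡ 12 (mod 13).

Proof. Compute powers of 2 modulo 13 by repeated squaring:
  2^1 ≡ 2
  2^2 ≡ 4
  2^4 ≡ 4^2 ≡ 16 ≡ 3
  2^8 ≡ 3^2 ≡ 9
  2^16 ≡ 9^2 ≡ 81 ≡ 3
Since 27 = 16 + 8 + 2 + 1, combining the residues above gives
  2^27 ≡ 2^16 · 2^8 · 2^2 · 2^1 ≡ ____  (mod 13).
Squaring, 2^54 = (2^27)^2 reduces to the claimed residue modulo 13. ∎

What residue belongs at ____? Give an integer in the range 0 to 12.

8

Multiply the listed residues: 3 · 9 · 4 · 2 = 27 → 108 → 216.
Reducing modulo 13: 216 = 16·13 + 8, so 2^27 ≡ 8.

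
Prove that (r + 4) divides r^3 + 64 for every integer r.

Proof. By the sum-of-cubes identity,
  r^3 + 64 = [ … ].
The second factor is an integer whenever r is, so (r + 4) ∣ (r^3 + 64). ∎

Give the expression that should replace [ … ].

(r + 4)(r^2 - 4r + 16)

Polynomial division of r^3 + 64 by r + 4 leaves remainder 0 and quotient r^2 - 4r + 16.
Hence r^3 + 64 = (r + 4)(r^2 - 4r + 16).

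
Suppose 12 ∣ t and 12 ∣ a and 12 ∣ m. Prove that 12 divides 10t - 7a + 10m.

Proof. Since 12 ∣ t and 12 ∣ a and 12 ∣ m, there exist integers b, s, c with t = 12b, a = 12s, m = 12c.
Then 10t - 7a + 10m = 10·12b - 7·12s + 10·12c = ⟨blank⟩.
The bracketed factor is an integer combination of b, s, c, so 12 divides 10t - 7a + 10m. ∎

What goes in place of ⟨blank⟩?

Pull the common 12 out of every term: 10·12b - 7·12s + 10·12c = 12(10b + 10c - 7s).
10b + 10c - 7s is an integer, which exhibits the divisibility.

12(10b + 10c - 7s)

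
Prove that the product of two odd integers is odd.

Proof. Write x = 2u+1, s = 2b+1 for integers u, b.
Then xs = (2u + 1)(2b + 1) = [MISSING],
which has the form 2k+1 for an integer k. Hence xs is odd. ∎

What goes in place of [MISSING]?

Expanding: (2u + 1)(2b + 1) = 4bu + 2b + 2u + 1.
Every term except the constant is even, so this is 2(2bu + b + u) + 1,
and 2bu + b + u ∈ ℤ gives the required form.

2(2bu + b + u) + 1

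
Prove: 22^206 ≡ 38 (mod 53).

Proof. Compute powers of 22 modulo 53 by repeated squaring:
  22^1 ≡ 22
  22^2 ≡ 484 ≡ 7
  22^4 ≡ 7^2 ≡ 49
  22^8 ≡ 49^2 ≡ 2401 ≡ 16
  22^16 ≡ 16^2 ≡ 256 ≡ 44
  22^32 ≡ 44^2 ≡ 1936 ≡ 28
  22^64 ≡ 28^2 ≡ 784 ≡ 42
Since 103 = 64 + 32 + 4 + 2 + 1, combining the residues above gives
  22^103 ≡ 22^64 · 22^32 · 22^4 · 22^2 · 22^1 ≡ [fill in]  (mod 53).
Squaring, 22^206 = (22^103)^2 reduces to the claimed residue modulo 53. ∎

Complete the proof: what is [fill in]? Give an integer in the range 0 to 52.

Multiply the listed residues: 42 · 28 · 49 · 7 · 22 = 1176 → 57624 → 403368 → 8874096.
Reducing modulo 53: 8874096 = 167435·53 + 41, so 22^103 ≡ 41.

41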